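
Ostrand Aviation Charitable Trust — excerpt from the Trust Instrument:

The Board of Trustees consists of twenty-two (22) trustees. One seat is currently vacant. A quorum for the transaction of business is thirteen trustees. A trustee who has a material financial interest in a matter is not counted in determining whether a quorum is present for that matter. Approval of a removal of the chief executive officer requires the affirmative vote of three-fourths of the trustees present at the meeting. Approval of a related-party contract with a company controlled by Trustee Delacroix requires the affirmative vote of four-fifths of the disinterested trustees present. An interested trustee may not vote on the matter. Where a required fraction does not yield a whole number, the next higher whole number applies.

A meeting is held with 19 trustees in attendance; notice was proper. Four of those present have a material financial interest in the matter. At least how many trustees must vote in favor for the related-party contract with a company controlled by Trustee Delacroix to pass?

12

The related-party contract with a company controlled by Trustee Delacroix requires four-fifths of the disinterested trustees present (19 − 4 = 15).
4/5 of 15 = 12.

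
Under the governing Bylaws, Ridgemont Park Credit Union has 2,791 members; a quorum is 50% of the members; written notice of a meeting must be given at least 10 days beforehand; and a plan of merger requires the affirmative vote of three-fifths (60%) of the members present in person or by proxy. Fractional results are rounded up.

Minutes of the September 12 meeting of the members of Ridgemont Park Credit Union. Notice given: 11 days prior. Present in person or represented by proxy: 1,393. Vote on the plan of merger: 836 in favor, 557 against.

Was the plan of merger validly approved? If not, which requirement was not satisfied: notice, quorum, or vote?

Invalid — quorum requirement not satisfied.

Notice: 11 days given; 10 required. Satisfied.
Quorum: 50% of 2,791 = 1,395.50, rounded up to 1,396; 1,393 present. Not satisfied.
Vote: requires three-fifths of those present (1,393); 3/5 of 1393 = 835.80, rounded up to 836, so 836 needed; 836 in favor. Satisfied.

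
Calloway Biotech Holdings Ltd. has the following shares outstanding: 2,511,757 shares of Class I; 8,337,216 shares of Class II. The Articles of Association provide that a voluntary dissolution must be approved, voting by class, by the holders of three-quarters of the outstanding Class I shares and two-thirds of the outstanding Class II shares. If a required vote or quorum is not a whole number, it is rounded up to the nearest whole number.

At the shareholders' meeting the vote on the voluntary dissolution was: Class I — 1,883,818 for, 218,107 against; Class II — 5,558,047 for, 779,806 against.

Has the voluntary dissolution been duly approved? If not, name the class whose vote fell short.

Not approved — the Class II shares did not give the required vote.

Class I: 3/4 of 2511757 = 1883817.75, rounded up to 1883818; 1,883,818 required, 1,883,818 in favor — approved.
Class II: 2/3 of 8337216 = 5558144; 5,558,144 required, 5,558,047 in favor — not approved.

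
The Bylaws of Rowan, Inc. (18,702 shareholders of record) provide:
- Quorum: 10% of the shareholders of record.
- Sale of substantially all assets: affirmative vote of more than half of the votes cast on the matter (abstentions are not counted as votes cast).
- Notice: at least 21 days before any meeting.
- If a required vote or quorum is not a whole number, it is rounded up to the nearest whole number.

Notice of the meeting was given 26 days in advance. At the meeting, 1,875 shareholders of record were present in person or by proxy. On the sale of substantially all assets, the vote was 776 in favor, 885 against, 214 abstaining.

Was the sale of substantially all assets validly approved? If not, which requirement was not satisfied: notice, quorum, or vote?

Notice: 26 days given; 21 required. Satisfied.
Quorum: 10% of 18,702 = 1,870.20, rounded up to 1,871; 1,875 present. Satisfied.
Vote: requires a majority of the votes cast (1,875 − 214 abstaining = 1,661); a majority of 1661 is 831, so 831 needed; 776 in favor. Not satisfied.

Invalid — vote requirement not satisfied.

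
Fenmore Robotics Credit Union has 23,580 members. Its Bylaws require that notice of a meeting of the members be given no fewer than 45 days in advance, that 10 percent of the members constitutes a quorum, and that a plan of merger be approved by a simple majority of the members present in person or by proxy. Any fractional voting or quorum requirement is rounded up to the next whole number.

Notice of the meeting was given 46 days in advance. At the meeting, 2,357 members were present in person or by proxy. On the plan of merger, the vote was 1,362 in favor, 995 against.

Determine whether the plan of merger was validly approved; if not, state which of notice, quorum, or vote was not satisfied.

Invalid — quorum requirement not satisfied.

Notice: 46 days given; 45 required. Satisfied.
Quorum: 10% of 23,580 = 2,358; 2,357 present. Not satisfied.
Vote: requires a majority of those present (2,357); a majority of 2357 is 1179, so 1,179 needed; 1,362 in favor. Satisfied.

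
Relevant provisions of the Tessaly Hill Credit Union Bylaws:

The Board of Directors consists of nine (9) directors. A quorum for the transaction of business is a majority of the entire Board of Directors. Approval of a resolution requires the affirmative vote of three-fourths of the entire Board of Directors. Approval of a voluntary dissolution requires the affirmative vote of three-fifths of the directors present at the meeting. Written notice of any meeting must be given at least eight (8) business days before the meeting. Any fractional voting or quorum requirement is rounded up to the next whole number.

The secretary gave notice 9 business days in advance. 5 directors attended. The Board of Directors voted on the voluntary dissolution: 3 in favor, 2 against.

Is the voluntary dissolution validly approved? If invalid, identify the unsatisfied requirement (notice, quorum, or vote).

Notice: 9 business days given; 8 required (9 ≥ 8). Satisfied.
Quorum: 5 present; quorum is 5. Satisfied.
Vote: the voluntary dissolution requires three-fifths of the directors present (5). 3/5 of 5 = 3, so 3 affirmative votes are needed; 3 voted in favor. Satisfied.

Valid — all requirements satisfied.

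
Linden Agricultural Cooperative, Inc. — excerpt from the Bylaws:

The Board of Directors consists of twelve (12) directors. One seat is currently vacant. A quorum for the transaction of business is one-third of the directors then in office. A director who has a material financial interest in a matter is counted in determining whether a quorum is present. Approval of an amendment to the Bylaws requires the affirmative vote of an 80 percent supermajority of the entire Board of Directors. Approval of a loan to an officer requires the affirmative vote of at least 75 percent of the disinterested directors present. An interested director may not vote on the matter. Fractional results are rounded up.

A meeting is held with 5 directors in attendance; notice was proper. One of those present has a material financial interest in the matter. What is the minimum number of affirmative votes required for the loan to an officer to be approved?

The loan to an officer requires three-fourths of the disinterested directors present (5 − 1 = 4).
3/4 of 4 = 3.

3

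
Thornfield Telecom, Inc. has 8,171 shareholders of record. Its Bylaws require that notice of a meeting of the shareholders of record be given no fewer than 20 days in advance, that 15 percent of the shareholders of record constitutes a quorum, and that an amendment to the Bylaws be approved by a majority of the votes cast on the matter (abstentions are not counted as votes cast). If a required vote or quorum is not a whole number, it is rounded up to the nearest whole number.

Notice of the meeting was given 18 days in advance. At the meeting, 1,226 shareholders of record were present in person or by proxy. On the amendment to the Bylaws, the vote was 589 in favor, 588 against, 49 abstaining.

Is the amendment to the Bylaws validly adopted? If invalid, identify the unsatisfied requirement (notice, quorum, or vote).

Invalid — notice requirement not satisfied.

Notice: 18 days given; 20 required. Not satisfied.
Quorum: 15% of 8,171 = 1,225.65, rounded up to 1,226; 1,226 present. Satisfied.
Vote: requires a majority of the votes cast (1,226 − 49 abstaining = 1,177); a majority of 1177 is 589, so 589 needed; 589 in favor. Satisfied.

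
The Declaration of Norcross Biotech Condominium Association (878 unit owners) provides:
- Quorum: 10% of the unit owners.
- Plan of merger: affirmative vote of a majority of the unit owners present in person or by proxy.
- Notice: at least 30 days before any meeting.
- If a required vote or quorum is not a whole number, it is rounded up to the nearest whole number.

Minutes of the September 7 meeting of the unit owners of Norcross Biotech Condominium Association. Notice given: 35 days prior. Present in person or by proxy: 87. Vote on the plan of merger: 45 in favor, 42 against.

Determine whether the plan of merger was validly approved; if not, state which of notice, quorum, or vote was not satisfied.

Notice: 35 days given; 30 required. Satisfied.
Quorum: 10% of 878 = 87.80, rounded up to 88; 87 present. Not satisfied.
Vote: requires a majority of those present (87); a majority of 87 is 44, so 44 needed; 45 in favor. Satisfied.

Invalid — quorum requirement not satisfied.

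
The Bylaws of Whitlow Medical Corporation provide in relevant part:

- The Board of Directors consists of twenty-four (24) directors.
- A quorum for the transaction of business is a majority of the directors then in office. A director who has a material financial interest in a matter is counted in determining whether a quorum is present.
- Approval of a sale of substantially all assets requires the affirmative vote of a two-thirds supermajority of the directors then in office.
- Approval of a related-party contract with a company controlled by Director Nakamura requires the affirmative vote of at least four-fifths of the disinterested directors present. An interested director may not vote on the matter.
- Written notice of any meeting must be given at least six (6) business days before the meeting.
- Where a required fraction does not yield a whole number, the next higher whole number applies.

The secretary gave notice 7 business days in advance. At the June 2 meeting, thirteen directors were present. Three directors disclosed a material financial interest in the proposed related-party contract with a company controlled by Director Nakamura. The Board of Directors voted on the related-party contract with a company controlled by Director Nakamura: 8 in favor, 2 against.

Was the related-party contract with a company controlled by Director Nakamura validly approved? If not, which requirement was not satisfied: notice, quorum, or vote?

Notice: 7 business days given; 6 required (7 ≥ 6). Satisfied.
Quorum: 13 present (interested directors count toward quorum); quorum is 13. Satisfied.
Vote: the related-party contract with a company controlled by Director Nakamura requires four-fifths of the disinterested directors present (13 − 3 = 10). 4/5 of 10 = 8, so 8 affirmative votes are needed; 8 voted in favor. Satisfied.

Valid — all requirements satisfied.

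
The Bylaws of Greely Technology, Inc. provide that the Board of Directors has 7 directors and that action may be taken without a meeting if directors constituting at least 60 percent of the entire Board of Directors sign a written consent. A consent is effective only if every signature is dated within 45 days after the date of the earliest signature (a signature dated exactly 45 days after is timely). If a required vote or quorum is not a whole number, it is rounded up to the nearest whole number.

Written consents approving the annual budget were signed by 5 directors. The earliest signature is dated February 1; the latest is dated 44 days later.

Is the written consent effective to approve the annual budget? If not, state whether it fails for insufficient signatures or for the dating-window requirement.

Effective — both the signature and dating-window requirements are satisfied.

Signatures required: at least 60 percent of 7 — 3/5 of 7 = 4.20, rounded up to 5, so 5 needed; 5 signed. Sufficient.
Dating window: the latest signature is 44 days after the earliest; the limit is 45 days. Within the window.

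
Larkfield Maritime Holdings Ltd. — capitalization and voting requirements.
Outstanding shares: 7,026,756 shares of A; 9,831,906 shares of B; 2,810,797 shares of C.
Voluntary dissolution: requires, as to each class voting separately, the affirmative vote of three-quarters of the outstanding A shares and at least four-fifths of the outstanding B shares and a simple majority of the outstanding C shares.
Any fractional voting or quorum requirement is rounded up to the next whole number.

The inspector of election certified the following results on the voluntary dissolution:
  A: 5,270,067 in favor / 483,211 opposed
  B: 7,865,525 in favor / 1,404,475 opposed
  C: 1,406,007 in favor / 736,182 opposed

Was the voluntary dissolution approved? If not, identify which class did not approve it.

Approved — every class gave the required vote.

A: 3/4 of 7026756 = 5270067; 5,270,067 required, 5,270,067 in favor — approved.
B: 4/5 of 9831906 = 7865524.80, rounded up to 7865525; 7,865,525 required, 7,865,525 in favor — approved.
C: a majority of 2810797 is 1405399; 1,405,399 required, 1,406,007 in favor — approved.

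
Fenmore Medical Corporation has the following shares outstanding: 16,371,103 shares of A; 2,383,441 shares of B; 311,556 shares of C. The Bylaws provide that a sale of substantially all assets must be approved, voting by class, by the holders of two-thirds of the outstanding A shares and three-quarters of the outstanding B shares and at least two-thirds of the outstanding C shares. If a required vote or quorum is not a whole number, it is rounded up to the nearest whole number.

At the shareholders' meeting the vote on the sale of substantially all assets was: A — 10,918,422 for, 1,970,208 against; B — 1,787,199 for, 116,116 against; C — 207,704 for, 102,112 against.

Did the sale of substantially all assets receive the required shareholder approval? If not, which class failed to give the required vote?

A: 2/3 of 16371103 = 10914068.67, rounded up to 10914069; 10,914,069 required, 10,918,422 in favor — approved.
B: 3/4 of 2383441 = 1787580.75, rounded up to 1787581; 1,787,581 required, 1,787,199 in favor — not approved.
C: 2/3 of 311556 = 207704; 207,704 required, 207,704 in favor — approved.

Not approved — the B shares did not give the required vote.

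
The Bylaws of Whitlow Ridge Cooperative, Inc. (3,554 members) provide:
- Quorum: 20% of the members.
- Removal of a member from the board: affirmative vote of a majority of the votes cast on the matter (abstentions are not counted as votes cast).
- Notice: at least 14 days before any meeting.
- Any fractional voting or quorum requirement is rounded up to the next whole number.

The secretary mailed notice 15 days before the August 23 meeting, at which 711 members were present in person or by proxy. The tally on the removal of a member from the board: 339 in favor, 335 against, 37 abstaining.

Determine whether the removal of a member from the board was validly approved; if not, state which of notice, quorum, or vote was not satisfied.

Notice: 15 days given; 14 required. Satisfied.
Quorum: 20% of 3,554 = 710.80, rounded up to 711; 711 present. Satisfied.
Vote: requires a majority of the votes cast (711 − 37 abstaining = 674); a majority of 674 is 338, so 338 needed; 339 in favor. Satisfied.

Valid — all requirements satisfied.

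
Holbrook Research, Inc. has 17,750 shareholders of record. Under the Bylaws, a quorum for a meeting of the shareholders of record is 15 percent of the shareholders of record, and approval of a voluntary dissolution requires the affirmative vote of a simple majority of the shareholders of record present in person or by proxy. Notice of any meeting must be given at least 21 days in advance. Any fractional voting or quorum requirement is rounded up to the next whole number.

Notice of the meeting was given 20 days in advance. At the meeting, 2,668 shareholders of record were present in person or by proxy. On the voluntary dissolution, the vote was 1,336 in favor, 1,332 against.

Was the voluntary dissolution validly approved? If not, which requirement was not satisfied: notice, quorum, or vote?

Notice: 20 days given; 21 required. Not satisfied.
Quorum: 15% of 17,750 = 2,662.50, rounded up to 2,663; 2,668 present. Satisfied.
Vote: requires a majority of those present (2,668); a majority of 2668 is 1335, so 1,335 needed; 1,336 in favor. Satisfied.

Invalid — notice requirement not satisfied.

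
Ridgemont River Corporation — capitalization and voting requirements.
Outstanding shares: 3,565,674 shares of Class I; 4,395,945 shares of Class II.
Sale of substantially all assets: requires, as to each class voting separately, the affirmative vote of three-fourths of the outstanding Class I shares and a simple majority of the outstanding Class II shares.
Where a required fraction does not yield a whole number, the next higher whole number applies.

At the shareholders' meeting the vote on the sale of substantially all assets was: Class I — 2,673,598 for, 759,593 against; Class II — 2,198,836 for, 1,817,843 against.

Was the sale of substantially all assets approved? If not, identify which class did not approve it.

Not approved — the Class I shares did not give the required vote.

Class I: 3/4 of 3565674 = 2674255.50, rounded up to 2674256; 2,674,256 required, 2,673,598 in favor — not approved.
Class II: a majority of 4395945 is 2197973; 2,197,973 required, 2,198,836 in favor — approved.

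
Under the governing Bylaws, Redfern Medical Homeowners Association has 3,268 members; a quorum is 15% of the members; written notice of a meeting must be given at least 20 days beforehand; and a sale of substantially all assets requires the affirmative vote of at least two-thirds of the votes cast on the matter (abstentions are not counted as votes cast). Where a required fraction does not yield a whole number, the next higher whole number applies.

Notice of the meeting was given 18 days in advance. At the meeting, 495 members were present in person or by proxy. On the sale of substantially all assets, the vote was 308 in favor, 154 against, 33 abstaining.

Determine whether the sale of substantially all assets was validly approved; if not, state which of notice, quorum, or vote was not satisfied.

Notice: 18 days given; 20 required. Not satisfied.
Quorum: 15% of 3,268 = 490.20, rounded up to 491; 495 present. Satisfied.
Vote: requires two-thirds of the votes cast (495 − 33 abstaining = 462); 2/3 of 462 = 308, so 308 needed; 308 in favor. Satisfied.

Invalid — notice requirement not satisfied.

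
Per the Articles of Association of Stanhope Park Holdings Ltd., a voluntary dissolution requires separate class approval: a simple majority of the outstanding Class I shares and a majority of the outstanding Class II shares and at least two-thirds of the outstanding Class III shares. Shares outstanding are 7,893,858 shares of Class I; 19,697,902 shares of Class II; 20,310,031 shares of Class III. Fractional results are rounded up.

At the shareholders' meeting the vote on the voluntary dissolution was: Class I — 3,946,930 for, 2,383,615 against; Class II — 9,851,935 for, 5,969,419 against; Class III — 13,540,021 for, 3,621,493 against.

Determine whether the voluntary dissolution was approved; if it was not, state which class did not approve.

Approved — every class gave the required vote.

Class I: a majority of 7893858 is 3946930; 3,946,930 required, 3,946,930 in favor — approved.
Class II: a majority of 19697902 is 9848952; 9,848,952 required, 9,851,935 in favor — approved.
Class III: 2/3 of 20310031 = 13540020.67, rounded up to 13540021; 13,540,021 required, 13,540,021 in favor — approved.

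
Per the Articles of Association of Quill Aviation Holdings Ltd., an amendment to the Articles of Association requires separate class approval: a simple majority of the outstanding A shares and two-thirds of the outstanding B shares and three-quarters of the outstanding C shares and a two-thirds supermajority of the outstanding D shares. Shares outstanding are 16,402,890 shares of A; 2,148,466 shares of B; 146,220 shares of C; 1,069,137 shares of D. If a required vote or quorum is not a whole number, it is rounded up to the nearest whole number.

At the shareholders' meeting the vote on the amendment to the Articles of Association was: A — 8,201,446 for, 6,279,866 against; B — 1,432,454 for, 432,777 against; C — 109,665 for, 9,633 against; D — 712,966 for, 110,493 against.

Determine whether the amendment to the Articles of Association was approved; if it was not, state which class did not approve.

A: a majority of 16402890 is 8201446; 8,201,446 required, 8,201,446 in favor — approved.
B: 2/3 of 2148466 = 1432310.67, rounded up to 1432311; 1,432,311 required, 1,432,454 in favor — approved.
C: 3/4 of 146220 = 109665; 109,665 required, 109,665 in favor — approved.
D: 2/3 of 1069137 = 712758; 712,758 required, 712,966 in favor — approved.

Approved — every class gave the required vote.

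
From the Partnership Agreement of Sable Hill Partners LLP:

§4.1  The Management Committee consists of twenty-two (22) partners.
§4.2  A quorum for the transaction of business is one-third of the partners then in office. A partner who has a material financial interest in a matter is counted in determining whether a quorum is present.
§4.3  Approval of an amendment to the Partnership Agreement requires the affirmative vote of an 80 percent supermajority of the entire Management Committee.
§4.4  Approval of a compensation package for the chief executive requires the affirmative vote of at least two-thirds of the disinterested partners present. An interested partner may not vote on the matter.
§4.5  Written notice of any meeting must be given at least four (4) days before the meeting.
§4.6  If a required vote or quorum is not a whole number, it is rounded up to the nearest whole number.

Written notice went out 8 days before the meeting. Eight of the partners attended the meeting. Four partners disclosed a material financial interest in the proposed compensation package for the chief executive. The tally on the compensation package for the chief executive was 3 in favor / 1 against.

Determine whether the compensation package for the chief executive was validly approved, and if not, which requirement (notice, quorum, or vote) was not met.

Notice: 8 days given; 4 required (8 ≥ 4). Satisfied.
Quorum: 8 present (interested partners count toward quorum); quorum is 8. Satisfied.
Vote: the compensation package for the chief executive requires two-thirds of the disinterested partners present (8 − 4 = 4). 2/3 of 4 = 2.67, rounded up to 3, so 3 affirmative votes are needed; 3 voted in favor. Satisfied.

Valid — all requirements satisfied.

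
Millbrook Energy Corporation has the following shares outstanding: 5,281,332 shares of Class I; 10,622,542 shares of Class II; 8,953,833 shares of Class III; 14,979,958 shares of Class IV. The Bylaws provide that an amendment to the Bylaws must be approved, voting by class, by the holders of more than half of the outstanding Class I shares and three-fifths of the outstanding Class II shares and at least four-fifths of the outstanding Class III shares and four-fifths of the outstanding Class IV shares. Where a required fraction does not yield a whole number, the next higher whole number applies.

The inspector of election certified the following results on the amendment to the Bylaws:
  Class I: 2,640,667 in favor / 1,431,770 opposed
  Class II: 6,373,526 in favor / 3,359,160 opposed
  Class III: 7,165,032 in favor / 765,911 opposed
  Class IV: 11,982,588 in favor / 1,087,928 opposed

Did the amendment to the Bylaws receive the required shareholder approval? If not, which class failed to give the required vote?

Not approved — the Class IV shares did not give the required vote.

Class I: a majority of 5281332 is 2640667; 2,640,667 required, 2,640,667 in favor — approved.
Class II: 3/5 of 10622542 = 6373525.20, rounded up to 6373526; 6,373,526 required, 6,373,526 in favor — approved.
Class III: 4/5 of 8953833 = 7163066.40, rounded up to 7163067; 7,163,067 required, 7,165,032 in favor — approved.
Class IV: 4/5 of 14979958 = 11983966.40, rounded up to 11983967; 11,983,967 required, 11,982,588 in favor — not approved.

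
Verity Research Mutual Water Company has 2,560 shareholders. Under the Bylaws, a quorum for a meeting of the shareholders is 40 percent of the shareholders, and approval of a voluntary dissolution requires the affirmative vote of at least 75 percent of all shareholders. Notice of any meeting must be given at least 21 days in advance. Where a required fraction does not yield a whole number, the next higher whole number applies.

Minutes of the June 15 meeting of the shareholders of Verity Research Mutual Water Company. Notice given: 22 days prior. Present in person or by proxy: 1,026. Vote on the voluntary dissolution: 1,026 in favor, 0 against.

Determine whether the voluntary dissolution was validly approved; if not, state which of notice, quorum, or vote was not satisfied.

Notice: 22 days given; 21 required. Satisfied.
Quorum: 40% of 2,560 = 1,024; 1,026 present. Satisfied.
Vote: requires three-fourths of all shareholders (2,560); 3/4 of 2560 = 1920, so 1,920 needed; 1,026 in favor. Not satisfied.

Invalid — vote requirement not satisfied.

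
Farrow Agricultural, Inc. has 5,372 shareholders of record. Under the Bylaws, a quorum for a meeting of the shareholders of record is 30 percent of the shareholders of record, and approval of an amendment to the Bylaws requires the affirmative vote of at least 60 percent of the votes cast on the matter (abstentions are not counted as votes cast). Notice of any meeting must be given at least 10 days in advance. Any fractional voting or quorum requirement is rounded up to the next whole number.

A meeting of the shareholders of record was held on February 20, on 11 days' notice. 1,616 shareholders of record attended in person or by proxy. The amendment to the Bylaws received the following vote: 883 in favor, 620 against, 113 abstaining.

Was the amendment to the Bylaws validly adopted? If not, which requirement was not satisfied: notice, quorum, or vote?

Notice: 11 days given; 10 required. Satisfied.
Quorum: 30% of 5,372 = 1,611.60, rounded up to 1,612; 1,616 present. Satisfied.
Vote: requires three-fifths of the votes cast (1,616 − 113 abstaining = 1,503); 3/5 of 1503 = 901.80, rounded up to 902, so 902 needed; 883 in favor. Not satisfied.

Invalid — vote requirement not satisfied.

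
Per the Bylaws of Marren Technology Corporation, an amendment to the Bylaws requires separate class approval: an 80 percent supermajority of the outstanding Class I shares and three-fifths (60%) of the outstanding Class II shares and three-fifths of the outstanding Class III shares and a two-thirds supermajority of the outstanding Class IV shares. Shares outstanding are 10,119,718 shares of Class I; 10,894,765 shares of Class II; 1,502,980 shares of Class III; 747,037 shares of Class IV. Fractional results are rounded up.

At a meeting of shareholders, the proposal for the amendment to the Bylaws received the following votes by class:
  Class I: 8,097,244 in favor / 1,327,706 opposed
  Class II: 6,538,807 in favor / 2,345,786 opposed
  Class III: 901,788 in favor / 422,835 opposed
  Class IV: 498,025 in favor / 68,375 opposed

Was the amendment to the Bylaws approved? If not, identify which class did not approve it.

Approved — every class gave the required vote.

Class I: 4/5 of 10119718 = 8095774.40, rounded up to 8095775; 8,095,775 required, 8,097,244 in favor — approved.
Class II: 3/5 of 10894765 = 6536859; 6,536,859 required, 6,538,807 in favor — approved.
Class III: 3/5 of 1502980 = 901788; 901,788 required, 901,788 in favor — approved.
Class IV: 2/3 of 747037 = 498024.67, rounded up to 498025; 498,025 required, 498,025 in favor — approved.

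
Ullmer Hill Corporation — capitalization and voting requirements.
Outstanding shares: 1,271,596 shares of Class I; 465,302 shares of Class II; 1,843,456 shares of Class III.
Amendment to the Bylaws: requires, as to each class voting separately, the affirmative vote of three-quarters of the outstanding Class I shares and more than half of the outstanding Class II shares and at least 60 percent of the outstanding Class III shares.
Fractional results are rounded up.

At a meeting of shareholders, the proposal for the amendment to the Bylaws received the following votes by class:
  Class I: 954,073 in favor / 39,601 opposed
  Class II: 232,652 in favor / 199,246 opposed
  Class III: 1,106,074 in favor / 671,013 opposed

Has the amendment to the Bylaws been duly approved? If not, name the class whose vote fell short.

Approved — every class gave the required vote.

Class I: 3/4 of 1271596 = 953697; 953,697 required, 954,073 in favor — approved.
Class II: a majority of 465302 is 232652; 232,652 required, 232,652 in favor — approved.
Class III: 3/5 of 1843456 = 1106073.60, rounded up to 1106074; 1,106,074 required, 1,106,074 in favor — approved.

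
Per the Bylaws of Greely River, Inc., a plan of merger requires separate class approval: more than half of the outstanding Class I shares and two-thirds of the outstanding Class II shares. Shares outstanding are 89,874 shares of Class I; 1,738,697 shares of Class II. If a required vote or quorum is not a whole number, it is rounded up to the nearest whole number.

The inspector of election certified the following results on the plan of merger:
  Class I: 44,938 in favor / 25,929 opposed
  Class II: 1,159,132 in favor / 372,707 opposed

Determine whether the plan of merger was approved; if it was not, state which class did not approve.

Class I: a majority of 89874 is 44938; 44,938 required, 44,938 in favor — approved.
Class II: 2/3 of 1738697 = 1159131.33, rounded up to 1159132; 1,159,132 required, 1,159,132 in favor — approved.

Approved — every class gave the required vote.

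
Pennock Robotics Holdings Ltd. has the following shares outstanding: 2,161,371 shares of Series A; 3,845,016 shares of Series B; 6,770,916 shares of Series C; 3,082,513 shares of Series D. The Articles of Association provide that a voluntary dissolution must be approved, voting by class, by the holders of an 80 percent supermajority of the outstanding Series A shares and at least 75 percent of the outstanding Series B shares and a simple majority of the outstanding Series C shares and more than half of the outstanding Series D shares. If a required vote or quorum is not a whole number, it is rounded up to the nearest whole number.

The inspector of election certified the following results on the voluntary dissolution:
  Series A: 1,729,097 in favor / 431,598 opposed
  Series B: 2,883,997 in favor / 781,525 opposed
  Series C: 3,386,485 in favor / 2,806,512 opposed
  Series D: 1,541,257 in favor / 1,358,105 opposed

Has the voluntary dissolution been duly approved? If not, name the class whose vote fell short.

Series A: 4/5 of 2161371 = 1729096.80, rounded up to 1729097; 1,729,097 required, 1,729,097 in favor — approved.
Series B: 3/4 of 3845016 = 2883762; 2,883,762 required, 2,883,997 in favor — approved.
Series C: a majority of 6770916 is 3385459; 3,385,459 required, 3,386,485 in favor — approved.
Series D: a majority of 3082513 is 1541257; 1,541,257 required, 1,541,257 in favor — approved.

Approved — every class gave the required vote.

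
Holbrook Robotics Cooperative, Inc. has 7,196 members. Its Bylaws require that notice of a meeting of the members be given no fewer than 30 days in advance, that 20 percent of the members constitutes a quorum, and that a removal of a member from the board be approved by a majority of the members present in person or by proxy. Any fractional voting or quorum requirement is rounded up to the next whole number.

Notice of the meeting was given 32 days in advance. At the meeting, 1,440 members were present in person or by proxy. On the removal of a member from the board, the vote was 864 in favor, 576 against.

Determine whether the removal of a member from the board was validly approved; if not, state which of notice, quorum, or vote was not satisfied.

Valid — all requirements satisfied.

Notice: 32 days given; 30 required. Satisfied.
Quorum: 20% of 7,196 = 1,439.20, rounded up to 1,440; 1,440 present. Satisfied.
Vote: requires a majority of those present (1,440); a majority of 1440 is 721, so 721 needed; 864 in favor. Satisfied.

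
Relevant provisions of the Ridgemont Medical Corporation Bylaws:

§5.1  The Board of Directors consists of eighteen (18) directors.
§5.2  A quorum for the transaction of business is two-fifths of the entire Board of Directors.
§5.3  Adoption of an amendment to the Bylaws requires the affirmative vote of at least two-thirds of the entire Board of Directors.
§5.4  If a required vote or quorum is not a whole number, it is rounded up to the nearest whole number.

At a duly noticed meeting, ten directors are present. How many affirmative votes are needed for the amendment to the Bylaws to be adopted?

12

The amendment to the Bylaws requires two-thirds of the entire Board of Directors (18).
2/3 of 18 = 12.
(Only 10 can vote, so the amendment to the Bylaws cannot pass at this meeting, but the required vote is still 12.)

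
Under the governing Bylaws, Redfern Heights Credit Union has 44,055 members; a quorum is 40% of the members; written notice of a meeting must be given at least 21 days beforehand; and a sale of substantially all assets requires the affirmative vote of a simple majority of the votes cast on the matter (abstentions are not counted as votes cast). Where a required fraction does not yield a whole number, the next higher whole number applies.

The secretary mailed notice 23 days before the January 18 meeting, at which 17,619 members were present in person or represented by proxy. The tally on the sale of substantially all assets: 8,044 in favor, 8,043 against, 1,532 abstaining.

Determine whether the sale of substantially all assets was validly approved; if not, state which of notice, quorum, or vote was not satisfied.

Notice: 23 days given; 21 required. Satisfied.
Quorum: 40% of 44,055 = 17,622; 17,619 present. Not satisfied.
Vote: requires a majority of the votes cast (17,619 − 1,532 abstaining = 16,087); a majority of 16087 is 8044, so 8,044 needed; 8,044 in favor. Satisfied.

Invalid — quorum requirement not satisfied.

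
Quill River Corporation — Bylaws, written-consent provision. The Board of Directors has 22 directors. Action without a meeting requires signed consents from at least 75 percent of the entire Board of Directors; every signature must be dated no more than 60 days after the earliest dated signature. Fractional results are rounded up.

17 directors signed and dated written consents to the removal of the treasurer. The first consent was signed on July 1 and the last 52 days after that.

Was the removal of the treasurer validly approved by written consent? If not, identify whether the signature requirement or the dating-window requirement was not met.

Effective — both the signature and dating-window requirements are satisfied.

Signatures required: at least 75 percent of 22 — 3/4 of 22 = 16.50, rounded up to 17, so 17 needed; 17 signed. Sufficient.
Dating window: the latest signature is 52 days after the earliest; the limit is 60 days. Within the window.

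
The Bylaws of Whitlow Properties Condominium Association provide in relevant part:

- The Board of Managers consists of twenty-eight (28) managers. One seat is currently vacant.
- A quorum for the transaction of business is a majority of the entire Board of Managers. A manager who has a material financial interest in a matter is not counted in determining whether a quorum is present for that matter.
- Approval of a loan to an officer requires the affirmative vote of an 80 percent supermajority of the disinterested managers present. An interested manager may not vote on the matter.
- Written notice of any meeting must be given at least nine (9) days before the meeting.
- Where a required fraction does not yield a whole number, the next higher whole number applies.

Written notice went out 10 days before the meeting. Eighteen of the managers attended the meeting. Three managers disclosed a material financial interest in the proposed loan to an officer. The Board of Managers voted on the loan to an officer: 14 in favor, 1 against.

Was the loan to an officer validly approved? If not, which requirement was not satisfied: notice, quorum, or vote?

Valid — all requirements satisfied.

Notice: 10 days given; 9 required (10 ≥ 9). Satisfied.
Quorum: 18 present, but the 3 interested managers do not count, leaving 15. Quorum is 15. Satisfied.
Vote: the loan to an officer requires four-fifths of the disinterested managers present (18 − 3 = 15). 4/5 of 15 = 12, so 12 affirmative votes are needed; 14 voted in favor. Satisfied.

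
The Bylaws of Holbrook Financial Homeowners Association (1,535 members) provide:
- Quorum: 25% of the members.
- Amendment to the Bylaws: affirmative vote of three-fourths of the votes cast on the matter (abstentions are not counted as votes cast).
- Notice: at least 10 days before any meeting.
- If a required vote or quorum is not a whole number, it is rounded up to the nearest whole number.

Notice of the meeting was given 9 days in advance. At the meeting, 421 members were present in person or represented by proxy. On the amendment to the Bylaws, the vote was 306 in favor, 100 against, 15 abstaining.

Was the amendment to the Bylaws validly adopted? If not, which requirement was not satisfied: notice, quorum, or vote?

Notice: 9 days given; 10 required. Not satisfied.
Quorum: 25% of 1,535 = 383.75, rounded up to 384; 421 present. Satisfied.
Vote: requires three-fourths of the votes cast (421 − 15 abstaining = 406); 3/4 of 406 = 304.50, rounded up to 305, so 305 needed; 306 in favor. Satisfied.

Invalid — notice requirement not satisfied.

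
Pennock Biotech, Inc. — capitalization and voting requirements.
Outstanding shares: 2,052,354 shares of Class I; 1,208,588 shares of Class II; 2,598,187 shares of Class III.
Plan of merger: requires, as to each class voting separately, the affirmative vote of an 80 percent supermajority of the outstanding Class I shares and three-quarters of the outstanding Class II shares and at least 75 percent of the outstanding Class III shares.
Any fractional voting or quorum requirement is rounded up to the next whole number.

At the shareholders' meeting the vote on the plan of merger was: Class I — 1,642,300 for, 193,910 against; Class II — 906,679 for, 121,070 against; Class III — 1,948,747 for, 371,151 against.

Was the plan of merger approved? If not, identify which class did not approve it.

Class I: 4/5 of 2052354 = 1641883.20, rounded up to 1641884; 1,641,884 required, 1,642,300 in favor — approved.
Class II: 3/4 of 1208588 = 906441; 906,441 required, 906,679 in favor — approved.
Class III: 3/4 of 2598187 = 1948640.25, rounded up to 1948641; 1,948,641 required, 1,948,747 in favor — approved.

Approved — every class gave the required vote.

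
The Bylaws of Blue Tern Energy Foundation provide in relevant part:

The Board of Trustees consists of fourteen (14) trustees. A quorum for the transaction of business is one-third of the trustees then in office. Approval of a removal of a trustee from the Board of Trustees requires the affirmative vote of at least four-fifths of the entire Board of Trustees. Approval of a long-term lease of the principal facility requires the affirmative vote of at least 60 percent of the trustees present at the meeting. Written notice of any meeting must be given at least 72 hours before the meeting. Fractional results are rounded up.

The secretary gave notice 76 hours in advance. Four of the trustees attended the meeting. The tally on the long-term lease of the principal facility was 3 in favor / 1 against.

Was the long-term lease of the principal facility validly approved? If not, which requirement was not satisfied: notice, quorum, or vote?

Invalid — quorum requirement not satisfied.

Notice: 76 hours given; 72 required (76 ≥ 72). Satisfied.
Quorum: 4 present; quorum is 5. Not satisfied.
Vote: the long-term lease of the principal facility requires three-fifths of the trustees present (4). 3/5 of 4 = 2.40, rounded up to 3, so 3 affirmative votes are needed; 3 voted in favor. Satisfied. (Moot — without a quorum no business can be validly transacted.)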